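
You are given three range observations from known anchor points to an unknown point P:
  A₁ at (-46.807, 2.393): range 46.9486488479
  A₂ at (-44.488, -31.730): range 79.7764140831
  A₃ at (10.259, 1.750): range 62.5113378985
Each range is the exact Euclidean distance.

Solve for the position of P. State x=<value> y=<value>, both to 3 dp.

eq1: (x + 46.807)² + (y − 2.393)² = 46.9486488479²
eq2: (x + 44.488)² + (y + 31.730)² = 79.7764140831²
eq3: (x − 10.259)² + (y − 1.750)² = 62.5113378985²
eq3−eq1, eq3−eq2 (x²,y² cancel):
  -114.132·x + 1.286·y = 3791.803854
  -109.494·x − 66.960·y = 421.056585
det = -114.132·-66.960 − 1.286·-109.494 = 7783.088004
x = (3791.803854·-66.960 − 1.286·421.056585) / 7783.088004 = -32.691480
y = (-114.132·421.056585 − 3791.803854·-109.494) / 7783.088004 = 47.169419

x=-32.691 y=47.169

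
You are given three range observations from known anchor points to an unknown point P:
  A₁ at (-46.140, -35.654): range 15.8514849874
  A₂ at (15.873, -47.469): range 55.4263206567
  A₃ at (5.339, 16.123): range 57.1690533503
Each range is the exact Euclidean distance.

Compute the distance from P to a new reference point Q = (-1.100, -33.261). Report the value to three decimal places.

34.638

eq1: (x + 46.140)² + (y + 35.654)² = 15.8514849874²
eq2: (x − 15.873)² + (y + 47.469)² = 55.4263206567²
eq3: (x − 5.339)² + (y − 16.123)² = 57.1690533503²
eq1−eq2, eq1−eq3 (x²,y² cancel):
  124.026·x − 23.630·y = -3715.656671
  102.958·x + 103.554·y = -6128.682351
det = 124.026·103.554 − -23.630·102.958 = 15276.285944
x = (-3715.656671·103.554 − -23.630·-6128.682351) / 15276.285944 = -34.667581
y = (124.026·-6128.682351 − -3715.656671·102.958) / 15276.285944 = -24.715391
|P − Q| = √((-34.667581 − -1.100)² + (-24.715391 − -33.261)²) = 34.638272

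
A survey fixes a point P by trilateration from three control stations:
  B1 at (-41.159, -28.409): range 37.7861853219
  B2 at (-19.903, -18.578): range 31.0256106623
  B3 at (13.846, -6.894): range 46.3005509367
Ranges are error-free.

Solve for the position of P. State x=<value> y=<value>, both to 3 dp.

x=-8.514 y=-47.438

eq1: (x + 41.159)² + (y + 28.409)² = 37.7861853219²
eq2: (x + 19.903)² + (y + 18.578)² = 31.0256106623²
eq3: (x − 13.846)² + (y + 6.894)² = 46.3005509367²
eq2−eq1, eq2−eq3 (x²,y² cancel):
  -42.512·x − 19.662·y = 1294.655785
  67.498·x + 23.368·y = -1683.185041
det = -42.512·23.368 − -19.662·67.498 = 333.725260
x = (1294.655785·23.368 − -19.662·-1683.185041) / 333.725260 = -8.513793
y = (-42.512·-1683.185041 − 1294.655785·67.498) / 333.725260 = -47.437565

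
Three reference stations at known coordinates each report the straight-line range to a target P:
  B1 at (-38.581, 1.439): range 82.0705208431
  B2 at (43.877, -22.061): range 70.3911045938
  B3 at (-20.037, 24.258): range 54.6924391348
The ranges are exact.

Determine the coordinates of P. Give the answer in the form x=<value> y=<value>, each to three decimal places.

eq1: (x + 38.581)² + (y − 1.439)² = 82.0705208431²
eq2: (x − 43.877)² + (y + 22.061)² = 70.3911045938²
eq3: (x + 20.037)² + (y − 24.258)² = 54.6924391348²
eq3−eq1, eq3−eq2 (x²,y² cancel):
  -37.088·x − 45.638·y = -3243.675144
  127.828·x − 92.638·y = -541.697790
det = -37.088·-92.638 − -45.638·127.828 = 9269.572408
x = (-3243.675144·-92.638 − -45.638·-541.697790) / 9269.572408 = 29.749546
y = (-37.088·-541.697790 − -3243.675144·127.828) / 9269.572408 = 46.897848

x=29.750 y=46.898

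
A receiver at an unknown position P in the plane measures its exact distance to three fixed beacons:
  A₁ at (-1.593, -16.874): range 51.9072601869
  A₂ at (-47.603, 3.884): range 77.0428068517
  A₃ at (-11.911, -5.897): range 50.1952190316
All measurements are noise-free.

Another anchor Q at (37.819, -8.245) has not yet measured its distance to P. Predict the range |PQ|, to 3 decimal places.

eq1: (x + 1.593)² + (y + 16.874)² = 51.9072601869²
eq2: (x + 47.603)² + (y − 3.884)² = 77.0428068517²
eq3: (x + 11.911)² + (y + 5.897)² = 50.1952190316²
eq1−eq2, eq1−eq3 (x²,y² cancel):
  -92.020·x + 41.516·y = -1247.368887
  -20.636·x + 21.954·y = 64.180651
det = -92.020·21.954 − 41.516·-20.636 = -1163.482904
x = (-1247.368887·21.954 − 41.516·64.180651) / -1163.482904 = 25.826989
y = (-92.020·64.180651 − -1247.368887·-20.636) / -1163.482904 = 27.199891
|P − Q| = √((25.826989 − 37.819)² + (27.199891 − -8.245)²) = 37.418560

37.419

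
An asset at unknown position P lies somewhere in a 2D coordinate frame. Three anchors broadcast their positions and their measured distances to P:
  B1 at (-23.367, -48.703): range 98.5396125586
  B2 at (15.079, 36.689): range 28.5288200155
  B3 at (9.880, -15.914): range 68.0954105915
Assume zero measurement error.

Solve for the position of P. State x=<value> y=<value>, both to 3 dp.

eq1: (x + 23.367)² + (y + 48.703)² = 98.5396125586²
eq2: (x − 15.079)² + (y − 36.689)² = 28.5288200155²
eq3: (x − 9.880)² + (y + 15.914)² = 68.0954105915²
eq1−eq3, eq1−eq2 (x²,y² cancel):
  66.494·x + 65.578·y = 2505.941198
  76.892·x + 170.784·y = 7551.621736
det = 66.494·170.784 − 65.578·76.892 = 6313.687720
x = (2505.941198·170.784 − 65.578·7551.621736) / 6313.687720 = -10.650763
y = (66.494·7551.621736 − 2505.941198·76.892) / 6313.687720 = 49.012672

x=-10.651 y=49.013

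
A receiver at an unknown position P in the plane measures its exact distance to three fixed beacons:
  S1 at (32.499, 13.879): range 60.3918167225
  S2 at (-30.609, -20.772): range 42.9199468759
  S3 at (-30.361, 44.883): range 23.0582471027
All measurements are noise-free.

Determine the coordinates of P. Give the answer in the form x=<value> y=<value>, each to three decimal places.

x=-27.341 y=22.023

eq1: (x − 32.499)² + (y − 13.879)² = 60.3918167225²
eq2: (x + 30.609)² + (y + 20.772)² = 42.9199468759²
eq3: (x + 30.361)² + (y − 44.883)² = 23.0582471027²
eq1−eq3, eq1−eq2 (x²,y² cancel):
  -125.720·x + 62.008·y = 4802.951136
  -126.216·x − 69.302·y = 1924.624910
det = -125.720·-69.302 − 62.008·-126.216 = 16539.049168
x = (4802.951136·-69.302 − 62.008·1924.624910) / 16539.049168 = -27.341128
y = (-125.720·1924.624910 − 4802.951136·-126.216) / 16539.049168 = 22.023360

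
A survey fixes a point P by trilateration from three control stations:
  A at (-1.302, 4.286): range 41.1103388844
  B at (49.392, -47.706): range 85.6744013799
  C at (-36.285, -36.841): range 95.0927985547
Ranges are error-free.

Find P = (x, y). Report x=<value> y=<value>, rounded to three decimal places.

eq1: (x + 1.302)² + (y − 4.286)² = 41.1103388844²
eq2: (x − 49.392)² + (y + 47.706)² = 85.6744013799²
eq3: (x + 36.285)² + (y + 36.841)² = 95.0927985547²
eq3−eq2, eq3−eq1 (x²,y² cancel):
  171.354·x − 21.730·y = 3744.108879
  69.966·x + 82.254·y = 4698.784868
det = 171.354·82.254 − -21.730·69.966 = 15614.913096
x = (3744.108879·82.254 − -21.730·4698.784868) / 15614.913096 = 26.261595
y = (171.354·4698.784868 − 3744.108879·69.966) / 15614.913096 = 34.786954

x=26.262 y=34.787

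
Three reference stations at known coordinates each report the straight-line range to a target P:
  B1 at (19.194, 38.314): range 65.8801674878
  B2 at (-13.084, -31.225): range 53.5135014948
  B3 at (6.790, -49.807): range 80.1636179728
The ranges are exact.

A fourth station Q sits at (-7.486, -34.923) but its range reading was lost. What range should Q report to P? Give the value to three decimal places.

59.710

eq1: (x − 19.194)² + (y − 38.314)² = 65.8801674878²
eq2: (x + 13.084)² + (y + 31.225)² = 53.5135014948²
eq3: (x − 6.790)² + (y + 49.807)² = 80.1636179728²
eq3−eq2, eq3−eq1 (x²,y² cancel):
  -39.748·x + 37.164·y = 2181.861136
  24.808·x + 176.242·y = 1395.540061
det = -39.748·176.242 − 37.164·24.808 = -7927.231528
x = (2181.861136·176.242 − 37.164·1395.540061) / -7927.231528 = -41.965687
y = (-39.748·1395.540061 − 2181.861136·24.808) / -7927.231528 = 13.825449
|P − Q| = √((-41.965687 − -7.486)² + (13.825449 − -34.923)²) = 59.709799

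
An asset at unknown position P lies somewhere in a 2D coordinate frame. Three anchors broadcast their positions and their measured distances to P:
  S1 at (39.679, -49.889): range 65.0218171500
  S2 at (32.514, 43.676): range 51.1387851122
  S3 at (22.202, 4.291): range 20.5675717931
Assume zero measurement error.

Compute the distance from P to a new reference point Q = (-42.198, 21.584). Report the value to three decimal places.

eq1: (x − 39.679)² + (y + 49.889)² = 65.0218171500²
eq2: (x − 32.514)² + (y − 43.676)² = 51.1387851122²
eq3: (x − 22.202)² + (y − 4.291)² = 20.5675717931²
eq2−eq3, eq2−eq1 (x²,y² cancel):
  -20.624·x − 78.770·y = -261.261354
  14.330·x − 187.130·y = -514.079173
det = -20.624·-187.130 − -78.770·14.330 = 4988.143220
x = (-261.261354·-187.130 − -78.770·-514.079173) / 4988.143220 = 1.683155
y = (-20.624·-514.079173 − -261.261354·14.330) / 4988.143220 = 2.876069
|P − Q| = √((1.683155 − -42.198)² + (2.876069 − 21.584)²) = 47.702647

47.703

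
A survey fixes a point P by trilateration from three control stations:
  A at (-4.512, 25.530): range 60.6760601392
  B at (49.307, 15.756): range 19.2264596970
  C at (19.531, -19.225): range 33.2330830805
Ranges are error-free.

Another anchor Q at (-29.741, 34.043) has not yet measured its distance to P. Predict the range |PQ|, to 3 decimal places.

eq1: (x + 4.512)² + (y − 25.530)² = 60.6760601392²
eq2: (x − 49.307)² + (y − 15.756)² = 19.2264596970²
eq3: (x − 19.531)² + (y + 19.225)² = 33.2330830805²
eq3−eq1, eq3−eq2 (x²,y² cancel):
  -48.086·x + 89.510·y = -2656.068005
  59.552·x + 69.962·y = 2663.152258
det = -48.086·69.962 − 89.510·59.552 = -8694.692252
x = (-2656.068005·69.962 − 89.510·2663.152258) / -8694.692252 = 48.788683
y = (-48.086·2663.152258 − -2656.068005·59.552) / -8694.692252 = -3.463472
|P − Q| = √((48.788683 − -29.741)² + (-3.463472 − 34.043)²) = 87.026701

87.027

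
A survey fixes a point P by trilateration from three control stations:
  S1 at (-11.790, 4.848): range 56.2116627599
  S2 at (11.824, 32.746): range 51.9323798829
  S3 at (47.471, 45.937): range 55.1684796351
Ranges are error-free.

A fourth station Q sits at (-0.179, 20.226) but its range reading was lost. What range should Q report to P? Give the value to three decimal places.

51.891

eq1: (x + 11.790)² + (y − 4.848)² = 56.2116627599²
eq2: (x − 11.824)² + (y − 32.746)² = 51.9323798829²
eq3: (x − 47.471)² + (y − 45.937)² = 55.1684796351²
eq2−eq3, eq2−eq1 (x²,y² cancel):
  71.294·x + 26.382·y = 2805.007253
  -47.228·x − 55.796·y = -1512.379238
det = 71.294·-55.796 − 26.382·-47.228 = -2731.950928
x = (2805.007253·-55.796 − 26.382·-1512.379238) / -2731.950928 = 42.683269
y = (71.294·-1512.379238 − 2805.007253·-47.228) / -2731.950928 = -9.023338
|P − Q| = √((42.683269 − -0.179)² + (-9.023338 − 20.226)²) = 51.891212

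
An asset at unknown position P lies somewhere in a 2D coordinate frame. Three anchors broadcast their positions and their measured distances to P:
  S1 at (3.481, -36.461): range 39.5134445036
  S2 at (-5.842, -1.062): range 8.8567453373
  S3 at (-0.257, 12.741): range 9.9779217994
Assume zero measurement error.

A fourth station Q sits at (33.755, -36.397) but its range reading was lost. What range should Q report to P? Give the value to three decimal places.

eq1: (x − 3.481)² + (y + 36.461)² = 39.5134445036²
eq2: (x + 5.842)² + (y + 1.062)² = 8.8567453373²
eq3: (x + 0.257)² + (y − 12.741)² = 9.9779217994²
eq2−eq1, eq2−eq3 (x²,y² cancel):
  18.646·x − 70.798·y = -176.605285
  11.170·x + 27.606·y = 106.025337
det = 18.646·27.606 − -70.798·11.170 = 1305.555136
x = (-176.605285·27.606 − -70.798·106.025337) / 1305.555136 = 2.015247
y = (18.646·106.025337 − -176.605285·11.170) / 1305.555136 = 3.025249
|P − Q| = √((2.015247 − 33.755)² + (3.025249 − -36.397)²) = 50.611517

50.612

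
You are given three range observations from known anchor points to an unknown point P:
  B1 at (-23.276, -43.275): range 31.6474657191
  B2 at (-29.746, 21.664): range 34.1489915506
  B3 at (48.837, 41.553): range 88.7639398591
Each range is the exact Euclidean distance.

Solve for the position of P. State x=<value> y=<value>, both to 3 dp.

eq1: (x + 23.276)² + (y + 43.275)² = 31.6474657191²
eq2: (x + 29.746)² + (y − 21.664)² = 34.1489915506²
eq3: (x − 48.837)² + (y − 41.553)² = 88.7639398591²
eq1−eq2, eq1−eq3 (x²,y² cancel):
  -12.940·x + 129.878·y = -1224.935926
  144.226·x + 169.656·y = -5180.268356
det = -12.940·169.656 − 129.878·144.226 = -20927.133068
x = (-1224.935926·169.656 − 129.878·-5180.268356) / -20927.133068 = -22.219248
y = (-12.940·-5180.268356 − -1224.935926·144.226) / -20927.133068 = -11.645182

x=-22.219 y=-11.645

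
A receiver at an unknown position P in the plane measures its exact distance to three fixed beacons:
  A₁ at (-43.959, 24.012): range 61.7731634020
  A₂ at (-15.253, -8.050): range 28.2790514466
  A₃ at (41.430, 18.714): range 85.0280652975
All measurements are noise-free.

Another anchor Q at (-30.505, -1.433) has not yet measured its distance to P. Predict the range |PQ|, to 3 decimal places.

eq1: (x + 43.959)² + (y − 24.012)² = 61.7731634020²
eq2: (x + 15.253)² + (y + 8.050)² = 28.2790514466²
eq3: (x − 41.430)² + (y − 18.714)² = 85.0280652975²
eq2−eq3, eq2−eq1 (x²,y² cancel):
  113.366·x + 53.528·y = -4660.864951
  -57.412·x + 64.124·y = -804.705650
det = 113.366·64.124 − 53.528·-57.412 = 10342.630920
x = (-4660.864951·64.124 − 53.528·-804.705650) / 10342.630920 = -24.732490
y = (113.366·-804.705650 − -4660.864951·-57.412) / 10342.630920 = -34.692898
|P − Q| = √((-24.732490 − -30.505)² + (-34.692898 − -1.433)²) = 33.757113

33.757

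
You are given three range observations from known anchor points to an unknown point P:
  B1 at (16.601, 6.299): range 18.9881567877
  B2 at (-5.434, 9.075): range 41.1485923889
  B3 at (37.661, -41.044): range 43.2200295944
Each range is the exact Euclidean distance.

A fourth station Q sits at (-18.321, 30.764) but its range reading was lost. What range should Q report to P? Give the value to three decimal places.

60.642

eq1: (x − 16.601)² + (y − 6.299)² = 18.9881567877²
eq2: (x + 5.434)² + (y − 9.075)² = 41.1485923889²
eq3: (x − 37.661)² + (y + 41.044)² = 43.2200295944²
eq2−eq1, eq2−eq3 (x²,y² cancel):
  44.070·x − 5.552·y = 1536.043178
  86.190·x − 100.238·y = 2816.312573
det = 44.070·-100.238 − -5.552·86.190 = -3938.961780
x = (1536.043178·-100.238 − -5.552·2816.312573) / -3938.961780 = 35.119338
y = (44.070·2816.312573 − 1536.043178·86.190) / -3938.961780 = 2.101230
|P − Q| = √((35.119338 − -18.321)² + (2.101230 − 30.764)²) = 60.641768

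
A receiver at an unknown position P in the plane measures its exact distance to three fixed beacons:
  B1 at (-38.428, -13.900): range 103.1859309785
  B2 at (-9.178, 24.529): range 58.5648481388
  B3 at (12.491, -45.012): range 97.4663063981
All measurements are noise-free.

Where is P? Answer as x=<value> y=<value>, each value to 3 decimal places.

x=44.950 y=46.891

eq1: (x + 38.428)² + (y + 13.900)² = 103.1859309785²
eq2: (x + 9.178)² + (y − 24.529)² = 58.5648481388²
eq3: (x − 12.491)² + (y + 45.012)² = 97.4663063981²
eq1−eq2, eq1−eq3 (x²,y² cancel):
  58.500·x + 76.858·y = 6233.481255
  101.838·x − 62.224·y = 1659.839510
det = 58.500·-62.224 − 76.858·101.838 = -11467.169004
x = (6233.481255·-62.224 − 76.858·1659.839510) / -11467.169004 = 44.949550
y = (58.500·1659.839510 − 6233.481255·101.838) / -11467.169004 = 46.890793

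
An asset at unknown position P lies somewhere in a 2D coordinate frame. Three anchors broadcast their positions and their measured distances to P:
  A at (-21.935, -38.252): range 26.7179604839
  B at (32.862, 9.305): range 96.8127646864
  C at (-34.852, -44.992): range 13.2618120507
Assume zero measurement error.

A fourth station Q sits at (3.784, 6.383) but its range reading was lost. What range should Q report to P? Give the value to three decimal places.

72.180

eq1: (x + 21.935)² + (y + 38.252)² = 26.7179604839²
eq2: (x − 32.862)² + (y − 9.305)² = 96.8127646864²
eq3: (x + 34.852)² + (y + 44.992)² = 13.2618120507²
eq3−eq2, eq3−eq1 (x²,y² cancel):
  135.428·x + 108.594·y = -11269.283646
  25.834·x + 13.480·y = -1832.555993
det = 135.428·13.480 − 108.594·25.834 = -979.847956
x = (-11269.283646·13.480 − 108.594·-1832.555993) / -979.847956 = -48.063214
y = (135.428·-1832.555993 − -11269.283646·25.834) / -979.847956 = -43.834638
|P − Q| = √((-48.063214 − 3.784)² + (-43.834638 − 6.383)²) = 72.179947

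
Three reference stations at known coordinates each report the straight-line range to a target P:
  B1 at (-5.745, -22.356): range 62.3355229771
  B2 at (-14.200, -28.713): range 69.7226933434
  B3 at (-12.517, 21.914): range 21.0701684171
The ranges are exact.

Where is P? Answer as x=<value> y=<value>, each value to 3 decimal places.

eq1: (x + 5.745)² + (y + 22.356)² = 62.3355229771²
eq2: (x + 14.200)² + (y + 28.713)² = 69.7226933434²
eq3: (x + 12.517)² + (y − 21.914)² = 21.0701684171²
eq1−eq3, eq1−eq2 (x²,y² cancel):
  -13.544·x + 88.540·y = 3545.868352
  -16.910·x − 12.714·y = -482.255934
det = -13.544·-12.714 − 88.540·-16.910 = 1669.409816
x = (3545.868352·-12.714 − 88.540·-482.255934) / 1669.409816 = -1.427588
y = (-13.544·-482.255934 − 3545.868352·-16.910) / 1669.409816 = 39.829829

x=-1.428 y=39.830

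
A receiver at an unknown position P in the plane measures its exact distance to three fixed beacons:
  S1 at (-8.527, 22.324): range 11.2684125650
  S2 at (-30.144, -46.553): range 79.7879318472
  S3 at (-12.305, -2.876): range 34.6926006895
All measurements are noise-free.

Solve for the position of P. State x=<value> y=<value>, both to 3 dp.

eq1: (x + 8.527)² + (y − 22.324)² = 11.2684125650²
eq2: (x + 30.144)² + (y + 46.553)² = 79.7879318472²
eq3: (x + 12.305)² + (y + 2.876)² = 34.6926006895²
eq3−eq1, eq3−eq2 (x²,y² cancel):
  7.556·x + 50.400·y = 1487.985725
  -35.678·x − 87.354·y = -2246.379382
det = 7.556·-87.354 − 50.400·-35.678 = 1138.124376
x = (1487.985725·-87.354 − 50.400·-2246.379382) / 1138.124376 = -14.729483
y = (7.556·-2246.379382 − 1487.985725·-35.678) / 1138.124376 = 31.731780

x=-14.729 y=31.732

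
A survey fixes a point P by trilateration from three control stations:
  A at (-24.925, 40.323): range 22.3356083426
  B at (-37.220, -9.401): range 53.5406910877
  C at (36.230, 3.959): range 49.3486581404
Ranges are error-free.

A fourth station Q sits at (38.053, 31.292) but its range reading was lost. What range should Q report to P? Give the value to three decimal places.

eq1: (x + 24.925)² + (y − 40.323)² = 22.3356083426²
eq2: (x + 37.220)² + (y + 9.401)² = 53.5406910877²
eq3: (x − 36.230)² + (y − 3.959)² = 49.3486581404²
eq3−eq2, eq3−eq1 (x²,y² cancel):
  -146.900·x − 26.720·y = -285.894922
  -122.310·x + 72.728·y = 2855.324033
det = -146.900·72.728 − -26.720·-122.310 = -13951.866400
x = (-285.894922·72.728 − -26.720·2855.324033) / -13951.866400 = -3.978084
y = (-146.900·2855.324033 − -285.894922·-122.310) / -13951.866400 = 32.570188
|P − Q| = √((-3.978084 − 38.053)² + (32.570188 − 31.292)²) = 42.050514

42.051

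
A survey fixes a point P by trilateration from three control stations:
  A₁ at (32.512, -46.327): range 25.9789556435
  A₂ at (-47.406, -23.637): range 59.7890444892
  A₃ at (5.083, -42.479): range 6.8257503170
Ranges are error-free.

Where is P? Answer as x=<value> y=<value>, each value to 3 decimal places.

eq1: (x − 32.512)² + (y + 46.327)² = 25.9789556435²
eq2: (x + 47.406)² + (y + 23.637)² = 59.7890444892²
eq3: (x − 5.083)² + (y + 42.479)² = 6.8257503170²
eq2−eq3, eq2−eq1 (x²,y² cancel):
  104.978·x − 37.684·y = 2552.404699
  159.836·x − 45.380·y = 3297.008173
det = 104.978·-45.380 − -37.684·159.836 = 1259.358184
x = (2552.404699·-45.380 − -37.684·3297.008173) / 1259.358184 = 6.683032
y = (104.978·3297.008173 − 2552.404699·159.836) / 1259.358184 = -49.114568

x=6.683 y=-49.115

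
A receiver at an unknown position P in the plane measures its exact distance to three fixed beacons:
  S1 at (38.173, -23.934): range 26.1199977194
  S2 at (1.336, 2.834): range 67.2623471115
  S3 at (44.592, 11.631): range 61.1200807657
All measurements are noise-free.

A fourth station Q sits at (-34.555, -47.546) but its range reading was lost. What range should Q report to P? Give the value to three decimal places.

78.192

eq1: (x − 38.173)² + (y + 23.934)² = 26.1199977194²
eq2: (x − 1.336)² + (y − 2.834)² = 67.2623471115²
eq3: (x − 44.592)² + (y − 11.631)² = 61.1200807657²
eq1−eq3, eq1−eq2 (x²,y² cancel):
  12.838·x + 71.130·y = -2959.697652
  -73.674·x + 53.536·y = -5862.166891
det = 12.838·53.536 − 71.130·-73.674 = 5927.726788
x = (-2959.697652·53.536 − 71.130·-5862.166891) / 5927.726788 = 43.612934
y = (12.838·-5862.166891 − -2959.697652·-73.674) / 5927.726788 = -49.481239
|P − Q| = √((43.612934 − -34.555)² + (-49.481239 − -47.546)²) = 78.191886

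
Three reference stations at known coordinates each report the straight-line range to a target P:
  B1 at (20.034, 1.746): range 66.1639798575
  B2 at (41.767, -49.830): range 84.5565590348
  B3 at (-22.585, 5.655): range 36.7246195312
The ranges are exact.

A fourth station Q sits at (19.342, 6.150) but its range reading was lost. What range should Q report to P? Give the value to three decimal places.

67.581

eq1: (x − 20.034)² + (y − 1.746)² = 66.1639798575²
eq2: (x − 41.767)² + (y + 49.830)² = 84.5565590348²
eq3: (x + 22.585)² + (y − 5.655)² = 36.7246195312²
eq3−eq1, eq3−eq2 (x²,y² cancel):
  85.238·x − 7.818·y = -3166.626129
  128.704·x − 110.970·y = -2115.664057
det = 85.238·-110.970 − -7.818·128.704 = -8452.652988
x = (-3166.626129·-110.970 − -7.818·-2115.664057) / -8452.652988 = -39.615993
y = (85.238·-2115.664057 − -3166.626129·128.704) / -8452.652988 = -26.881794
|P − Q| = √((-39.615993 − 19.342)² + (-26.881794 − 6.150)²) = 67.580651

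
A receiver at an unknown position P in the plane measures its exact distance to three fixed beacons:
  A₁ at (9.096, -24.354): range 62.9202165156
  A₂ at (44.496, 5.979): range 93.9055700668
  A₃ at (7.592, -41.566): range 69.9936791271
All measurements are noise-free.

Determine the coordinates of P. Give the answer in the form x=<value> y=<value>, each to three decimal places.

eq1: (x − 9.096)² + (y + 24.354)² = 62.9202165156²
eq2: (x − 44.496)² + (y − 5.979)² = 93.9055700668²
eq3: (x − 7.592)² + (y + 41.566)² = 69.9936791271²
eq1−eq2, eq1−eq3 (x²,y² cancel):
  70.800·x + 60.666·y = -3519.514518
  -3.008·x − 34.424·y = 169.354817
det = 70.800·-34.424 − 60.666·-3.008 = -2254.735872
x = (-3519.514518·-34.424 − 60.666·169.354817) / -2254.735872 = -49.177241
y = (70.800·169.354817 − -3519.514518·-3.008) / -2254.735872 = -0.622521

x=-49.177 y=-0.623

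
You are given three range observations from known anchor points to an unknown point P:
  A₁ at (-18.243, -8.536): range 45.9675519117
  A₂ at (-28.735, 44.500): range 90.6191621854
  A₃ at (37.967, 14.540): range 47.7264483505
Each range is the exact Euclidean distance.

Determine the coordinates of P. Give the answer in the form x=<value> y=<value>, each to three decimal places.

x=22.145 y=-30.487

eq1: (x + 18.243)² + (y + 8.536)² = 45.9675519117²
eq2: (x + 28.735)² + (y − 44.500)² = 90.6191621854²
eq3: (x − 37.967)² + (y − 14.540)² = 47.7264483505²
eq1−eq2, eq1−eq3 (x²,y² cancel):
  -20.984·x + 106.072·y = -3698.536846
  112.420·x + 46.152·y = 1082.436301
det = -20.984·46.152 − 106.072·112.420 = -12893.067808
x = (-3698.536846·46.152 − 106.072·1082.436301) / -12893.067808 = 22.144540
y = (-20.984·1082.436301 − -3698.536846·112.420) / -12893.067808 = -30.487365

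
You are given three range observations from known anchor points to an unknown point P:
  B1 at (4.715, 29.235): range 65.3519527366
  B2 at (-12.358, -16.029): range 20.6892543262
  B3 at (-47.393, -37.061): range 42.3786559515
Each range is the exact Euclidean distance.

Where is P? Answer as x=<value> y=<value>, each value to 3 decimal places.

x=-5.048 y=-35.384

eq1: (x − 4.715)² + (y − 29.235)² = 65.3519527366²
eq2: (x + 12.358)² + (y + 16.029)² = 20.6892543262²
eq3: (x + 47.393)² + (y + 37.061)² = 42.3786559515²
eq3−eq1, eq3−eq2 (x²,y² cancel):
  104.216·x + 132.592·y = -5217.624966
  70.070·x + 42.064·y = -1842.059929
det = 104.216·42.064 − 132.592·70.070 = -4906.979616
x = (-5217.624966·42.064 − 132.592·-1842.059929) / -4906.979616 = -5.047552
y = (104.216·-1842.059929 − -5217.624966·70.070) / -4906.979616 = -35.383653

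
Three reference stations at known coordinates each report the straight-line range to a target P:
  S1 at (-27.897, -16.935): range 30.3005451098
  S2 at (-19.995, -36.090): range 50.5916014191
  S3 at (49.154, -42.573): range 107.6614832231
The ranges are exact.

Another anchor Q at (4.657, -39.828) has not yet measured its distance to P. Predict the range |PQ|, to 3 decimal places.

69.315

eq1: (x + 27.897)² + (y + 16.935)² = 30.3005451098²
eq2: (x + 19.995)² + (y + 36.090)² = 50.5916014191²
eq3: (x − 49.154)² + (y + 42.573)² = 107.6614832231²
eq2−eq3, eq2−eq1 (x²,y² cancel):
  138.298·x − 12.966·y = -6505.196916
  -15.804·x + 38.310·y = 1004.135809
det = 138.298·38.310 − -12.966·-15.804 = 5093.281716
x = (-6505.196916·38.310 − -12.966·1004.135809) / 5093.281716 = -46.373730
y = (138.298·1004.135809 − -6505.196916·-15.804) / 5093.281716 = 7.080276
|P − Q| = √((-46.373730 − 4.657)² + (7.080276 − -39.828)²) = 69.314658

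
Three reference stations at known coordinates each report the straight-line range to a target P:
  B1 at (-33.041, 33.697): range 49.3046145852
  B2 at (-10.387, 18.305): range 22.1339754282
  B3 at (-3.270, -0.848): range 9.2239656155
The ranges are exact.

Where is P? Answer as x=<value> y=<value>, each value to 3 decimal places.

eq1: (x + 33.041)² + (y − 33.697)² = 49.3046145852²
eq2: (x + 10.387)² + (y − 18.305)² = 22.1339754282²
eq3: (x + 3.270)² + (y + 0.848)² = 9.2239656155²
eq1−eq2, eq1−eq3 (x²,y² cancel):
  45.308·x − 30.784·y = 156.799455
  59.542·x − 69.090·y = 130.079992
det = 45.308·-69.090 − -30.784·59.542 = -1297.388792
x = (156.799455·-69.090 − -30.784·130.079992) / -1297.388792 = 5.263566
y = (45.308·130.079992 − 156.799455·59.542) / -1297.388792 = 2.653398

x=5.264 y=2.653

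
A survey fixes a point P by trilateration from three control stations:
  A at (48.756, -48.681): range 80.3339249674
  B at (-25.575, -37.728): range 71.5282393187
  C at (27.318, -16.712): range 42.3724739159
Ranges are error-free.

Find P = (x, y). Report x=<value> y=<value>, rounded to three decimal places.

x=12.340 y=22.925

eq1: (x − 48.756)² + (y + 48.681)² = 80.3339249674²
eq2: (x + 25.575)² + (y + 37.728)² = 71.5282393187²
eq3: (x − 27.318)² + (y + 16.712)² = 42.3724739159²
eq1−eq2, eq1−eq3 (x²,y² cancel):
  -148.662·x + 21.906·y = -1332.254207
  -42.876·x + 63.938·y = 936.689726
det = -148.662·63.938 − 21.906·-42.876 = -8565.909300
x = (-1332.254207·63.938 − 21.906·936.689726) / -8565.909300 = 12.339705
y = (-148.662·936.689726 − -1332.254207·-42.876) / -8565.909300 = 22.924817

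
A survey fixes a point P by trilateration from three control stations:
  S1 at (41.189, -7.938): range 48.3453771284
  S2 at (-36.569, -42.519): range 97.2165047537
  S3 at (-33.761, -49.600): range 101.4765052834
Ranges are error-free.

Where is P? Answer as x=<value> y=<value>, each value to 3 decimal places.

x=20.857 y=35.924

eq1: (x − 41.189)² + (y + 7.938)² = 48.3453771284²
eq2: (x + 36.569)² + (y + 42.519)² = 97.2165047537²
eq3: (x + 33.761)² + (y + 49.600)² = 101.4765052834²
eq2−eq1, eq2−eq3 (x²,y² cancel):
  155.516·x + 69.162·y = 5728.161750
  5.616·x − 14.162·y = -391.624329
det = 155.516·-14.162 − 69.162·5.616 = -2590.831384
x = (5728.161750·-14.162 − 69.162·-391.624329) / -2590.831384 = 20.856898
y = (155.516·-391.624329 − 5728.161750·5.616) / -2590.831384 = 35.924069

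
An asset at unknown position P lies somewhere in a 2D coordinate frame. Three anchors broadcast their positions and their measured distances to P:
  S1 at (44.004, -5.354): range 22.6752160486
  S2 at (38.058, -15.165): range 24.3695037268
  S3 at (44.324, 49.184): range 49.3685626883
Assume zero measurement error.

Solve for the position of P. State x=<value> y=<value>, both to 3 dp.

eq1: (x − 44.004)² + (y + 5.354)² = 22.6752160486²
eq2: (x − 38.058)² + (y + 15.165)² = 24.3695037268²
eq3: (x − 44.324)² + (y − 49.184)² = 49.3685626883²
eq1−eq2, eq1−eq3 (x²,y² cancel):
  -11.892·x − 19.622·y = -366.336032
  0.640·x + 109.076·y = 495.575941
det = -11.892·109.076 − -19.622·0.640 = -1284.573712
x = (-366.336032·109.076 − -19.622·495.575941) / -1284.573712 = 23.536429
y = (-11.892·495.575941 − -366.336032·0.640) / -1284.573712 = 4.405301

x=23.536 y=4.405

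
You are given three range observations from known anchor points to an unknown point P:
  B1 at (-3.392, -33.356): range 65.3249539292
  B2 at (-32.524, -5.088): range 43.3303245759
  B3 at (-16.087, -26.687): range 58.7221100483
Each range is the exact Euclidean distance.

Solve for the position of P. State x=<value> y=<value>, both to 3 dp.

eq1: (x + 3.392)² + (y + 33.356)² = 65.3249539292²
eq2: (x + 32.524)² + (y + 5.088)² = 43.3303245759²
eq3: (x + 16.087)² + (y + 26.687)² = 58.7221100483²
eq2−eq1, eq2−eq3 (x²,y² cancel):
  58.264·x − 56.536·y = -2349.402498
  32.874·x − 43.198·y = -1683.479963
det = 58.264·-43.198 − -56.536·32.874 = -658.323808
x = (-2349.402498·-43.198 − -56.536·-1683.479963) / -658.323808 = -9.588391
y = (58.264·-1683.479963 − -2349.402498·32.874) / -658.323808 = 31.674411

x=-9.588 y=31.674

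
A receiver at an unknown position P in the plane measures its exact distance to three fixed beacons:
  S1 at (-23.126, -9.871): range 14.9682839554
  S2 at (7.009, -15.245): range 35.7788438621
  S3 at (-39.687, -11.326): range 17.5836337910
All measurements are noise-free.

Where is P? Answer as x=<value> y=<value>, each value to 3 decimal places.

eq1: (x + 23.126)² + (y + 9.871)² = 14.9682839554²
eq2: (x − 7.009)² + (y + 15.245)² = 35.7788438621²
eq3: (x + 39.687)² + (y + 11.326)² = 17.5836337910²
eq2−eq1, eq2−eq3 (x²,y² cancel):
  -60.270·x + 10.748·y = 1406.788555
  -93.392·x + 7.838·y = 2392.741630
det = -60.270·7.838 − 10.748·-93.392 = 531.380956
x = (1406.788555·7.838 − 10.748·2392.741630) / 531.380956 = -27.646415
y = (-60.270·2392.741630 − 1406.788555·-93.392) / 531.380956 = -24.140386

x=-27.646 y=-24.140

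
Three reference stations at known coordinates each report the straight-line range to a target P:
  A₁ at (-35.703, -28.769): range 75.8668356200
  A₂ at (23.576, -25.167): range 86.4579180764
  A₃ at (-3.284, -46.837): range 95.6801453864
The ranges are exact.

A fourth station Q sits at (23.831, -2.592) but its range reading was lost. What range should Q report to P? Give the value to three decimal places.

eq1: (x + 35.703)² + (y + 28.769)² = 75.8668356200²
eq2: (x − 23.576)² + (y + 25.167)² = 86.4579180764²
eq3: (x + 3.284)² + (y + 46.837)² = 95.6801453864²
eq2−eq1, eq2−eq3 (x²,y² cancel):
  -118.558·x − 7.204·y = 2632.348756
  -53.720·x − 43.340·y = -664.435063
det = -118.558·-43.340 − -7.204·-53.720 = 4751.304840
x = (2632.348756·-43.340 − -7.204·-664.435063) / 4751.304840 = -25.018935
y = (-118.558·-664.435063 − 2632.348756·-53.720) / 4751.304840 = 46.341768
|P − Q| = √((-25.018935 − 23.831)² + (46.341768 − -2.592)²) = 69.143545

69.144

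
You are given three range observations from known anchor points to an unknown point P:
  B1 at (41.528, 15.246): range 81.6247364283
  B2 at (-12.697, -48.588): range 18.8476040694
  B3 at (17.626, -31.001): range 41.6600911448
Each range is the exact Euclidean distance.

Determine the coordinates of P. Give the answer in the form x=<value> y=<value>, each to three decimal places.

eq1: (x − 41.528)² + (y − 15.246)² = 81.6247364283²
eq2: (x + 12.697)² + (y + 48.588)² = 18.8476040694²
eq3: (x − 17.626)² + (y + 31.001)² = 41.6600911448²
eq2−eq3, eq2−eq1 (x²,y² cancel):
  60.646·x + 35.174·y = -2630.600691
  108.450·x + 127.668·y = -6872.357671
det = 60.646·127.668 − 35.174·108.450 = 3927.933228
x = (-2630.600691·127.668 − 35.174·-6872.357671) / 3927.933228 = -23.960494
y = (60.646·-6872.357671 − -2630.600691·108.450) / 3927.933228 = -33.476220

x=-23.960 y=-33.476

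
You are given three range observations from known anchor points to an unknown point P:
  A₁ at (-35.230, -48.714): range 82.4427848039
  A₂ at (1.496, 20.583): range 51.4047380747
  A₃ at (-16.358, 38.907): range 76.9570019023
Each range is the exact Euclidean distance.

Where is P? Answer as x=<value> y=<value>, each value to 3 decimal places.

eq1: (x + 35.230)² + (y + 48.714)² = 82.4427848039²
eq2: (x − 1.496)² + (y − 20.583)² = 51.4047380747²
eq3: (x + 16.358)² + (y − 38.907)² = 76.9570019023²
eq3−eq2, eq3−eq1 (x²,y² cancel):
  35.708·x − 36.648·y = 1924.492137
  -37.744·x − 175.242·y = 958.435259
det = 35.708·-175.242 − -36.648·-37.744 = -7640.783448
x = (1924.492137·-175.242 − -36.648·958.435259) / -7640.783448 = 39.541379
y = (35.708·958.435259 − 1924.492137·-37.744) / -7640.783448 = -13.985717

x=39.541 y=-13.986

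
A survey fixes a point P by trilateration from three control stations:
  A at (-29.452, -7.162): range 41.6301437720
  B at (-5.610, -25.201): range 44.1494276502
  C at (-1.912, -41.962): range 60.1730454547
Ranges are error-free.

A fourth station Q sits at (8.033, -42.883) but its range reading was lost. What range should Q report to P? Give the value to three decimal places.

eq1: (x + 29.452)² + (y + 7.162)² = 41.6301437720²
eq2: (x + 5.610)² + (y + 25.201)² = 44.1494276502²
eq3: (x + 1.912)² + (y + 41.962)² = 60.1730454547²
eq1−eq2, eq1−eq3 (x²,y² cancel):
  47.684·x − 36.078·y = -468.255138
  55.080·x − 69.600·y = -1041.975889
det = 47.684·-69.600 − -36.078·55.080 = -1331.630160
x = (-468.255138·-69.600 − -36.078·-1041.975889) / -1331.630160 = 3.756184
y = (47.684·-1041.975889 − -468.255138·55.080) / -1331.630160 = 17.943485
|P − Q| = √((3.756184 − 8.033)² + (17.943485 − -42.883)²) = 60.976654

60.977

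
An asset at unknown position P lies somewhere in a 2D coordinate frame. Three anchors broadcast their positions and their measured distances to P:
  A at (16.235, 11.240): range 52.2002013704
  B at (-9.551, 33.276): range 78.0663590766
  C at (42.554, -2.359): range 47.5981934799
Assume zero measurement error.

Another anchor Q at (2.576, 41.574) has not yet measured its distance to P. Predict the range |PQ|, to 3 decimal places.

eq1: (x − 16.235)² + (y − 11.240)² = 52.2002013704²
eq2: (x + 9.551)² + (y − 33.276)² = 78.0663590766²
eq3: (x − 42.554)² + (y + 2.359)² = 47.5981934799²
eq1−eq2, eq1−eq3 (x²,y² cancel):
  -51.572·x + 44.072·y = -2560.894444
  52.638·x − 27.198·y = 1885.767973
det = -51.572·-27.198 − 44.072·52.638 = -917.206680
x = (-2560.894444·-27.198 − 44.072·1885.767973) / -917.206680 = 14.673202
y = (-51.572·1885.767973 − -2560.894444·52.638) / -917.206680 = -40.936832
|P − Q| = √((14.673202 − 2.576)² + (-40.936832 − 41.574)²) = 83.392924

83.393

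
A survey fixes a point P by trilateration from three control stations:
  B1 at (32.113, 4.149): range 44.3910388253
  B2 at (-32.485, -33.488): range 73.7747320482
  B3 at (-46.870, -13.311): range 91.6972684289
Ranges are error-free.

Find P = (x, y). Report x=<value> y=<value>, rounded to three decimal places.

x=41.058 y=-39.331

eq1: (x − 32.113)² + (y − 4.149)² = 44.3910388253²
eq2: (x + 32.485)² + (y + 33.488)² = 73.7747320482²
eq3: (x + 46.870)² + (y + 13.311)² = 91.6972684289²
eq1−eq3, eq1−eq2 (x²,y² cancel):
  -157.966·x − 34.920·y = -5112.304058
  -129.196·x − 75.274·y = -2343.884362
det = -157.966·-75.274 − -34.920·-129.196 = 7379.208364
x = (-5112.304058·-75.274 − -34.920·-2343.884362) / 7379.208364 = 41.057945
y = (-157.966·-2343.884362 − -5112.304058·-129.196) / 7379.208364 = -39.331482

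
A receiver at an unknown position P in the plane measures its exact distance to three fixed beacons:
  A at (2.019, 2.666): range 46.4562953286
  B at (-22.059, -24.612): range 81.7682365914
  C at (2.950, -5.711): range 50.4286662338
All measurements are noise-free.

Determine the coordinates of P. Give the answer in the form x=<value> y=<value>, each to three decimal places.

x=42.265 y=25.870

eq1: (x − 2.019)² + (y − 2.666)² = 46.4562953286²
eq2: (x + 22.059)² + (y + 24.612)² = 81.7682365914²
eq3: (x − 2.950)² + (y + 5.711)² = 50.4286662338²
eq1−eq3, eq1−eq2 (x²,y² cancel):
  1.862·x − 16.754·y = -354.728898
  -48.156·x − 54.556·y = -3446.691032
det = 1.862·-54.556 − -16.754·-48.156 = -908.388896
x = (-354.728898·-54.556 − -16.754·-3446.691032) / -908.388896 = 42.265237
y = (1.862·-3446.691032 − -354.728898·-48.156) / -908.388896 = 25.870047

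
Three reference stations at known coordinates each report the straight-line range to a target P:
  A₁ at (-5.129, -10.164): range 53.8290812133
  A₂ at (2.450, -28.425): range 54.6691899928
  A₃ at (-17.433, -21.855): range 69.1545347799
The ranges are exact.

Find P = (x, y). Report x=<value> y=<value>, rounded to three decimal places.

eq1: (x + 5.129)² + (y + 10.164)² = 53.8290812133²
eq2: (x − 2.450)² + (y + 28.425)² = 54.6691899928²
eq3: (x + 17.433)² + (y + 21.855)² = 69.1545347799²
eq3−eq1, eq3−eq2 (x²,y² cancel):
  24.608·x + 23.382·y = 1232.842719
  39.766·x − 13.140·y = 1826.061957
det = 24.608·-13.140 − 23.382·39.766 = -1253.157732
x = (1232.842719·-13.140 − 23.382·1826.061957) / -1253.157732 = 46.998500
y = (24.608·1826.061957 − 1232.842719·39.766) / -1253.157732 = 3.263349

x=46.999 y=3.263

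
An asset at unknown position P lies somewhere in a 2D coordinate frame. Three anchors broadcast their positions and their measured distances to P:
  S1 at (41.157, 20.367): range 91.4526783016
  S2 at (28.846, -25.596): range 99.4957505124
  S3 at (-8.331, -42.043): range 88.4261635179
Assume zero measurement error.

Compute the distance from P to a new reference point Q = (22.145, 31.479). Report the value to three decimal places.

eq1: (x − 41.157)² + (y − 20.367)² = 91.4526783016²
eq2: (x − 28.846)² + (y + 25.596)² = 99.4957505124²
eq3: (x + 8.331)² + (y + 42.043)² = 88.4261635179²
eq2−eq1, eq2−eq3 (x²,y² cancel):
  24.622·x + 91.926·y = 2157.278407
  -74.354·x − 32.894·y = 2429.990454
det = 24.622·-32.894 − 91.926·-74.354 = 6025.149736
x = (2157.278407·-32.894 − 91.926·2429.990454) / 6025.149736 = -48.852034
y = (24.622·2429.990454 − 2157.278407·-74.354) / 6025.149736 = 36.552370
|P − Q| = √((-48.852034 − 22.145)² + (36.552370 − 31.479)²) = 71.178072

71.178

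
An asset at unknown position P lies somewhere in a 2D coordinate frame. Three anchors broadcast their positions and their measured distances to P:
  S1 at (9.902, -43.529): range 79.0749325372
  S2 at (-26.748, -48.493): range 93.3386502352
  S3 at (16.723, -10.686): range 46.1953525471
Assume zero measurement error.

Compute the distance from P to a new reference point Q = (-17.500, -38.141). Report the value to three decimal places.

80.073

eq1: (x − 9.902)² + (y + 43.529)² = 79.0749325372²
eq2: (x + 26.748)² + (y + 48.493)² = 93.3386502352²
eq3: (x − 16.723)² + (y + 10.686)² = 46.1953525471²
eq2−eq1, eq2−eq3 (x²,y² cancel):
  73.300·x + 9.928·y = 1385.055564
  86.942·x + 75.614·y = 3904.915803
det = 73.300·75.614 − 9.928·86.942 = 4679.346024
x = (1385.055564·75.614 − 9.928·3904.915803) / 4679.346024 = 14.096326
y = (73.300·3904.915803 − 1385.055564·86.942) / 4679.346024 = 35.434616
|P − Q| = √((14.096326 − -17.500)² + (35.434616 − -38.141)²) = 80.073086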